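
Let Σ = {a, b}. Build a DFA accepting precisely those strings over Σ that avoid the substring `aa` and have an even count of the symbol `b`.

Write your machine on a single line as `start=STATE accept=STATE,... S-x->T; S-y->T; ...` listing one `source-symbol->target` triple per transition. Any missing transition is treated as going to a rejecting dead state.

start=q0; accept=q0,q1; q0-a->q1; q0-b->q2; q1-a->q3; q1-b->q2; q2-a->q4; q2-b->q0; q3-a->q3; q3-b->q5; q4-a->q5; q4-b->q0; q5-a->q5; q5-b->q3

Build one automaton per condition and run them in lockstep. The first has 3 states tracking partial matches of the forbidden pattern `aa`; the second has 2 states tracking the count of `b`s modulo 2. A product state is a pair (one from each), accepting exactly when both do.
A 6-state machine:
        a   b  
>* q0   q1  q2 
 * q1   q3  q2 
   q2   q4  q0 
   q3   q3  q5 
   q4   q5  q0 
   q5   q5  q3 
(> = start, * = accepting)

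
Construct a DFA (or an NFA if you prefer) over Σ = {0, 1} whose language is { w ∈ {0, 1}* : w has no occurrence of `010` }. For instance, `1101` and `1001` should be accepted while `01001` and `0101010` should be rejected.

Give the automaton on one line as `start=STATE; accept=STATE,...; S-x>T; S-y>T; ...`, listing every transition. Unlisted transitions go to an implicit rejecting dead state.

Track partial matches of the forbidden pattern `010`. State q3 is a dead state reached once `010` has occurred; every other state accepts. q0 means no part of `010` is currently matched.
        0   1  
>* q0   q1  q0 
 * q1   q1  q2 
 * q2   q3  q0 
   q3   q3  q3 
(> = start, * = accepting)

start=q0; accept=q0,q1,q2; q0-0>q1; q0-1>q0; q1-0>q1; q1-1>q2; q2-0>q3; q2-1>q0; q3-0>q3; q3-1>q3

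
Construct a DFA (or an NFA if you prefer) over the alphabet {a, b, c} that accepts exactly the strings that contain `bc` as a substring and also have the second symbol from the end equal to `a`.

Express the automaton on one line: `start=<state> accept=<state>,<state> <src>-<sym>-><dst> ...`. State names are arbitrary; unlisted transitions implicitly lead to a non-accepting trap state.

Build one automaton per condition and run them in lockstep. One (3 states) tracks whether and how much of `bc` has been seen; the other (13 states) tracks the last 2 symbols read. Each combined state is a pair, one component from each; accept when both components accept. Equivalent product states are then merged.
With 6 states:
        a   b   c  
>  S0   S0  S1  S0 
   S1   S0  S1  S2 
   S2   S3  S2  S2 
   S3   S4  S5  S5 
 * S4   S4  S5  S5 
 * S5   S3  S2  S2 
(> = start, * = accepting)

start=S0 accept=S4,S5 S0-a->S0 S0-b->S1 S0-c->S0 S1-a->S0 S1-b->S1 S1-c->S2 S2-a->S3 S2-b->S2 S2-c->S2 S3-a->S4 S3-b->S5 S3-c->S5 S4-a->S4 S4-b->S5 S4-c->S5 S5-a->S3 S5-b->S2 S5-c->S2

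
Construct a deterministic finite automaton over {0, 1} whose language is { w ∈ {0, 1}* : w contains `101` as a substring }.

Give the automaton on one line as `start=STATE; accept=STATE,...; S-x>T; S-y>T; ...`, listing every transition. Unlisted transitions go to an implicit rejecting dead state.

start=q0; accept=q3; q0-0>q0; q0-1>q1; q1-0>q2; q1-1>q1; q2-0>q0; q2-1>q3; q3-0>q3; q3-1>q3

States q0..q2 record the length of the longest prefix of `101` that matches the current input suffix. Reaching q3 means `101` has been seen, and we stay there forever. Accept from q3.
A 4-state machine:
        0   1  
>  q0   q0  q1 
   q1   q2  q1 
   q2   q0  q3 
 * q3   q3  q3 
(> = start, * = accepting)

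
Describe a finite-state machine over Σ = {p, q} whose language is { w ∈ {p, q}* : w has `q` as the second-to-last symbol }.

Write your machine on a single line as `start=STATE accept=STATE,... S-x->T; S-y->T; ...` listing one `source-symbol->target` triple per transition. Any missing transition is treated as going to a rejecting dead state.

Because acceptance depends on a position counted from the end, the machine has to buffer the most recent 2 symbols. Make each state the string of the last up-to-2 symbols read; on input `x` shift the window left and append `x`. Accept when the buffered window has length 2 and begins with `q`.
        p   q  
>  s0   s1  s2 
   s1   s3  s4 
   s2   s5  s6 
   s3   s3  s4 
   s4   s5  s6 
 * s5   s3  s4 
 * s6   s5  s6 
(> = start, * = accepting)

start=s0; accept=s5,s6; s0-p->s1; s0-q->s2; s1-p->s3; s1-q->s4; s2-p->s5; s2-q->s6; s3-p->s3; s3-q->s4; s4-p->s5; s4-q->s6; s5-p->s3; s5-q->s4; s6-p->s5; s6-q->s6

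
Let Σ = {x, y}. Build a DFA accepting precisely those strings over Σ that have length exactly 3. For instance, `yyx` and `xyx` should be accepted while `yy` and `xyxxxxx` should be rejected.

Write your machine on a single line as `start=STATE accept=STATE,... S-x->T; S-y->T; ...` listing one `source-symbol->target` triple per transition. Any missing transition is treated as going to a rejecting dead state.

We only need to distinguish lengths 0, 1, …, 3, and '>3'. Chain S0 → S1 → S2 → S3 → S4 on every symbol, with S4 looping. Accepting states: {S3}.
A 5-state machine:
        x   y  
>  S0   S1  S1 
   S1   S2  S2 
   S2   S3  S3 
 * S3   S4  S4 
   S4   S4  S4 
(> = start, * = accepting)

start=S0; accept=S3; S0-x->S1; S0-y->S1; S1-x->S2; S1-y->S2; S2-x->S3; S2-y->S3; S3-x->S4; S3-y->S4; S4-x->S4; S4-y->S4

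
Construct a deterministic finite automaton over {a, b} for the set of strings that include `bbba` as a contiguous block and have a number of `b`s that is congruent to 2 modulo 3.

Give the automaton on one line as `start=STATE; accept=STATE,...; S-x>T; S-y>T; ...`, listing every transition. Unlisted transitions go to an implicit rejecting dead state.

start=q0; accept=q14; q0-a>q0; q0-b>q1; q1-a>q2; q1-b>q3; q2-a>q2; q2-b>q4; q3-a>q5; q3-b>q6; q4-a>q5; q4-b>q7; q5-a>q5; q5-b>q8; q6-a>q9; q6-b>q10; q7-a>q0; q7-b>q10; q8-a>q0; q8-b>q11; q9-a>q9; q9-b>q12; q10-a>q12; q10-b>q13; q11-a>q2; q11-b>q13; q12-a>q12; q12-b>q14; q13-a>q14; q13-b>q6; q14-a>q14; q14-b>q9

Run two small machines in parallel and take their product. The first has 5 states tracking whether and how much of `bbba` has been seen; the second has 3 states tracking the count of `b`s modulo 3. A product state is a pair (one from each), accepting exactly when both do.
With 15 states:
          a    b  
>  q0     q0   q1 
   q1     q2   q3 
   q2     q2   q4 
   q3     q5   q6 
   q4     q5   q7 
   q5     q5   q8 
   q6     q9  q10 
   q7     q0  q10 
   q8     q0  q11 
   q9     q9  q12 
   q10   q12  q13 
   q11    q2  q13 
   q12   q12  q14 
   q13   q14   q6 
 * q14   q14   q9 
(> = start, * = accepting)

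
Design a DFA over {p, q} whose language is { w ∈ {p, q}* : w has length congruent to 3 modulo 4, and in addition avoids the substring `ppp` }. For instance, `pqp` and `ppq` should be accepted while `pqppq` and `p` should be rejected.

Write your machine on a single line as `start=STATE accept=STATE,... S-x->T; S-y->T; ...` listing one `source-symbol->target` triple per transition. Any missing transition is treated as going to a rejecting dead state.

Build one automaton per condition and run them in lockstep. One (4 states) tracks the input length modulo 4; the other (4 states) tracks partial matches of the forbidden pattern `ppp`. Each combined state is a pair, one component from each; accept when both components accept. After merging equivalent states the machine shrinks.
A 13-state machine:
       p  q 
>  A   B  C 
   B   D  E 
   C   F  E 
   D   G  H 
   E   I  H 
   F   J  H 
   G   G  G 
 * H   K  A 
 * I   L  A 
 * J   G  A 
   K   M  C 
   L   G  C 
   M   G  E 
(> = start, * = accepting)

start=A; accept=H,I,J; A-p->B; A-q->C; B-p->D; B-q->E; C-p->F; C-q->E; D-p->G; D-q->H; E-p->I; E-q->H; F-p->J; F-q->H; G-p->G; G-q->G; H-p->K; H-q->A; I-p->L; I-q->A; J-p->G; J-q->A; K-p->M; K-q->C; L-p->G; L-q->C; M-p->G; M-q->E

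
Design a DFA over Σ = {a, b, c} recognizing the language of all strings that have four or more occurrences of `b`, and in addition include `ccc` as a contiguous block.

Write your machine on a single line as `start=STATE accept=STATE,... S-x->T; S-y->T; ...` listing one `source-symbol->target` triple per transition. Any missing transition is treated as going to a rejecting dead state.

Handle the two conditions separately and then intersect. The first has 6 states tracking the count of `b`s, saturating at 5; the second has 4 states tracking whether and how much of `ccc` has been seen. A product state is a pair (one from each), accepting exactly when both do. Equivalent product states are then merged.
20 states suffice.
          a    b    c  
>  q0     q0   q1   q2 
   q1     q1   q3   q4 
   q2     q0   q1   q5 
   q3     q3   q6   q7 
   q4     q1   q3   q8 
   q5     q0   q1   q9 
   q6     q6  q10  q11 
   q7     q3   q6  q12 
   q8     q1   q3  q13 
   q9     q9  q13   q9 
   q10   q10  q10  q14 
   q11    q6  q10  q15 
   q12    q3   q6  q16 
   q13   q13  q16  q13 
   q14   q10  q10  q17 
   q15    q6  q10  q18 
   q16   q16  q18  q16 
   q17   q10  q10  q19 
   q18   q18  q19  q18 
 * q19   q19  q19  q19 
(> = start, * = accepting)

start=q0; accept=q19; q0-a->q0; q0-b->q1; q0-c->q2; q1-a->q1; q1-b->q3; q1-c->q4; q2-a->q0; q2-b->q1; q2-c->q5; q3-a->q3; q3-b->q6; q3-c->q7; q4-a->q1; q4-b->q3; q4-c->q8; q5-a->q0; q5-b->q1; q5-c->q9; q6-a->q6; q6-b->q10; q6-c->q11; q7-a->q3; q7-b->q6; q7-c->q12; q8-a->q1; q8-b->q3; q8-c->q13; q9-a->q9; q9-b->q13; q9-c->q9; q10-a->q10; q10-b->q10; q10-c->q14; q11-a->q6; q11-b->q10; q11-c->q15; q12-a->q3; q12-b->q6; q12-c->q16; q13-a->q13; q13-b->q16; q13-c->q13; q14-a->q10; q14-b->q10; q14-c->q17; q15-a->q6; q15-b->q10; q15-c->q18; q16-a->q16; q16-b->q18; q16-c->q16; q17-a->q10; q17-b->q10; q17-c->q19; q18-a->q18; q18-b->q19; q18-c->q18; q19-a->q19; q19-b->q19; q19-c->q19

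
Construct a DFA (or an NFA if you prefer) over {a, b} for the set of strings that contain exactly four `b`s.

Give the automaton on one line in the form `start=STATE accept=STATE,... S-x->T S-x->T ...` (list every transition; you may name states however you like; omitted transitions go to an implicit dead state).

start=q0 accept=q4 q0-a->q0 q0-b->q1 q1-a->q1 q1-b->q2 q2-a->q2 q2-b->q3 q3-a->q3 q3-b->q4 q4-a->q4 q4-b->q5 q5-a->q5 q5-b->q5

Count `b`s, saturating at 5: states q0 through q4 mean 0 through 4 `b`s seen; q5 means more than 4. Each `b` increments (capped at q5); other symbols loop. Accept from {q4}.
6 states suffice.
        a   b  
>  q0   q0  q1 
   q1   q1  q2 
   q2   q2  q3 
   q3   q3  q4 
 * q4   q4  q5 
   q5   q5  q5 
(> = start, * = accepting)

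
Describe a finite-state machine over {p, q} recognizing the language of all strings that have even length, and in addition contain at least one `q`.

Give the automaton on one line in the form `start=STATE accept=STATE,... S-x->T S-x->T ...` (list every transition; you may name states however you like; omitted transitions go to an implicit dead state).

Build one automaton per condition and run them in lockstep. One (2 states) tracks the input length modulo 2; the other (3 states) tracks the count of `q`s, saturating at 2. Each combined state is a pair, one component from each; accept when both components accept.
With 6 states:
        p   q  
>  S0   S1  S2 
   S1   S0  S3 
   S2   S3  S4 
 * S3   S2  S5 
 * S4   S5  S5 
   S5   S4  S4 
(> = start, * = accepting)

start=S0 accept=S3,S4 S0-p->S1 S0-q->S2 S1-p->S0 S1-q->S3 S2-p->S3 S2-q->S4 S3-p->S2 S3-q->S5 S4-p->S5 S4-q->S5 S5-p->S4 S5-q->S4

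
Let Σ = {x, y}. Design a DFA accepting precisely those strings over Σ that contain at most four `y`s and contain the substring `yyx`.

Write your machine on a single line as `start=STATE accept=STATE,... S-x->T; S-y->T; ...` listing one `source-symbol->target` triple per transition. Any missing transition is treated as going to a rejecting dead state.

start=q0; accept=q5,q8,q11; q0-x->q0; q0-y->q1; q1-x->q2; q1-y->q3; q2-x->q2; q2-y->q4; q3-x->q5; q3-y->q6; q4-x->q7; q4-y->q6; q5-x->q5; q5-y->q8; q6-x->q8; q6-y->q9; q7-x->q7; q7-y->q10; q8-x->q8; q8-y->q11; q9-x->q11; q9-y->q12; q10-x->q12; q10-y->q9; q11-x->q11; q11-y->q12; q12-x->q12; q12-y->q12

Handle the two conditions separately and then intersect. One (6 states) tracks the count of `y`s, saturating at 5; the other (4 states) tracks whether and how much of `yyx` has been seen. Each combined state is a pair, one component from each; accept when both components accept. After merging equivalent states the machine shrinks.
A 13-state machine:
          x    y  
>  q0     q0   q1 
   q1     q2   q3 
   q2     q2   q4 
   q3     q5   q6 
   q4     q7   q6 
 * q5     q5   q8 
   q6     q8   q9 
   q7     q7  q10 
 * q8     q8  q11 
   q9    q11  q12 
   q10   q12   q9 
 * q11   q11  q12 
   q12   q12  q12 
(> = start, * = accepting)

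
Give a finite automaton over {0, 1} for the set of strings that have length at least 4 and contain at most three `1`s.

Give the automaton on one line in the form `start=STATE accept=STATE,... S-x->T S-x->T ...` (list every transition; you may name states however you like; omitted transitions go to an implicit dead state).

start=s0 accept=s10,s11,s12,s13,s15,s16,s17,s18 s0-0->s1 s0-1->s2 s1-0->s3 s1-1->s4 s2-0->s4 s2-1->s5 s3-0->s6 s3-1->s7 s4-0->s7 s4-1->s8 s5-0->s8 s5-1->s9 s6-0->s10 s6-1->s11 s7-0->s11 s7-1->s12 s8-0->s12 s8-1->s13 s9-0->s13 s9-1->s14 s10-0->s15 s10-1->s16 s11-0->s16 s11-1->s17 s12-0->s17 s12-1->s18 s13-0->s18 s13-1->s19 s14-0->s19 s14-1->s19 s15-0->s15 s15-1->s16 s16-0->s16 s16-1->s17 s17-0->s17 s17-1->s18 s18-0->s18 s18-1->s19 s19-0->s19 s19-1->s19

Build one automaton per condition and run them in lockstep. The first has 6 states tracking the input length, saturating at 5; the second has 5 states tracking the count of `1`s, saturating at 4. A product state is a pair (one from each), accepting exactly when both do.
          0    1  
>  s0     s1   s2 
   s1     s3   s4 
   s2     s4   s5 
   s3     s6   s7 
   s4     s7   s8 
   s5     s8   s9 
   s6    s10  s11 
   s7    s11  s12 
   s8    s12  s13 
   s9    s13  s14 
 * s10   s15  s16 
 * s11   s16  s17 
 * s12   s17  s18 
 * s13   s18  s19 
   s14   s19  s19 
 * s15   s15  s16 
 * s16   s16  s17 
 * s17   s17  s18 
 * s18   s18  s19 
   s19   s19  s19 
(> = start, * = accepting)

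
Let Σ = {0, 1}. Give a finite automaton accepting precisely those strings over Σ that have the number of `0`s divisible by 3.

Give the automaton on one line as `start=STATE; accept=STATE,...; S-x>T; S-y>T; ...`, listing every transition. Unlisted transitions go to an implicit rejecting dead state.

start=q0; accept=q0; q0-0>q1; q0-1>q0; q1-0>q2; q1-1>q1; q2-0>q0; q2-1>q2

The only thing that matters is how many `0`s have appeared, reduced mod 3. Use one state per residue: q0 for 0, …, q2 for 2. Reading `0` moves to the next residue; anything else stays put. q0 is accepting.
A 3-state machine:
        0   1  
>* q0   q1  q0 
   q1   q2  q1 
   q2   q0  q2 
(> = start, * = accepting)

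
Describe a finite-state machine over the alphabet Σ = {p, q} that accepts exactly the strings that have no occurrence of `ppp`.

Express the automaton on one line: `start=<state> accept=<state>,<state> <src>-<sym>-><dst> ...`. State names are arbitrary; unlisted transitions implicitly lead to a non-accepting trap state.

Track partial matches of the forbidden pattern `ppp`. State D is a dead state reached once `ppp` has occurred; every other state accepts. A means no part of `ppp` is currently matched.
       p  q 
>* A   B  A 
 * B   C  A 
 * C   D  A 
   D   D  D 
(> = start, * = accepting)

start=A accept=A,B,C A-p->B A-q->A B-p->C B-q->A C-p->D C-q->A D-p->D D-q->D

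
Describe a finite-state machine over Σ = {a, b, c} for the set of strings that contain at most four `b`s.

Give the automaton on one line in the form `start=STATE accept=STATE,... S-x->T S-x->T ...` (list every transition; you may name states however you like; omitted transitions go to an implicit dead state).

Count `b`s, saturating at 5: states S0 through S4 mean 0 through 4 `b`s seen; S5 means more than 4. Each `b` increments (capped at S5); other symbols loop. Accept from {S0, S1, S2, S3, S4}.
        a   b   c  
>* S0   S0  S1  S0 
 * S1   S1  S2  S1 
 * S2   S2  S3  S2 
 * S3   S3  S4  S3 
 * S4   S4  S5  S4 
   S5   S5  S5  S5 
(> = start, * = accepting)

start=S0 accept=S0,S1,S2,S3,S4 S0-a->S0 S0-b->S1 S0-c->S0 S1-a->S1 S1-b->S2 S1-c->S1 S2-a->S2 S2-b->S3 S2-c->S2 S3-a->S3 S3-b->S4 S3-c->S3 S4-a->S4 S4-b->S5 S4-c->S4 S5-a->S5 S5-b->S5 S5-c->S5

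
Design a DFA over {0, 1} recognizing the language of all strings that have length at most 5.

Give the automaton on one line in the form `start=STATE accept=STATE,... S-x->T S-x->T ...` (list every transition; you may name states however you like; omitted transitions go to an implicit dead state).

Count input length up to 6: every symbol moves from S0 toward S6, which means 'more than 5' and absorbs. Accept from {S0, S1, S2, S3, S4, S5}.
With 7 states:
        0   1  
>* S0   S1  S1 
 * S1   S2  S2 
 * S2   S3  S3 
 * S3   S4  S4 
 * S4   S5  S5 
 * S5   S6  S6 
   S6   S6  S6 
(> = start, * = accepting)

start=S0 accept=S0,S1,S2,S3,S4,S5 S0-0->S1 S0-1->S1 S1-0->S2 S1-1->S2 S2-0->S3 S2-1->S3 S3-0->S4 S3-1->S4 S4-0->S5 S4-1->S5 S5-0->S6 S5-1->S6 S6-0->S6 S6-1->S6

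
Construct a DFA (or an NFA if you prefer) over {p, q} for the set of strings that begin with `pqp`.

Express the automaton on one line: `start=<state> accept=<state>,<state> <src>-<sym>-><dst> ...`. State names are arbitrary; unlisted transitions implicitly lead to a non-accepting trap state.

Walk along `pqp` while the input agrees: from S0 take `p` to S1, and so on. Any deviation drops to the rejecting sink S4. Once S3 is reached the prefix is confirmed and every continuation is accepted.
        p   q  
>  S0   S1  S4 
   S1   S4  S2 
   S2   S3  S4 
 * S3   S3  S3 
   S4   S4  S4 
(> = start, * = accepting)

start=S0 accept=S3 S0-p->S1 S0-q->S4 S1-p->S4 S1-q->S2 S2-p->S3 S2-q->S4 S3-p->S3 S3-q->S3 S4-p->S4 S4-q->S4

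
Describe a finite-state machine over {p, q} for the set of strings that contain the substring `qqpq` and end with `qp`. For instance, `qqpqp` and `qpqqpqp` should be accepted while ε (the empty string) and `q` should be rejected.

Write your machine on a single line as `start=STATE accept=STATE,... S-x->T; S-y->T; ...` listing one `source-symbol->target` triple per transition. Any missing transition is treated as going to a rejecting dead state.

Run two small machines in parallel and take their product. The first has 5 states tracking whether and how much of `qqpq` has been seen; the second has 3 states tracking how much of the suffix `qp` has currently been matched. A product state is a pair (one from each), accepting exactly when both do.
With 8 states:
        p   q  
>  s0   s0  s1 
   s1   s2  s3 
   s2   s0  s1 
   s3   s4  s3 
   s4   s0  s5 
   s5   s6  s5 
 * s6   s7  s5 
   s7   s7  s5 
(> = start, * = accepting)

start=s0; accept=s6; s0-p->s0; s0-q->s1; s1-p->s2; s1-q->s3; s2-p->s0; s2-q->s1; s3-p->s4; s3-q->s3; s4-p->s0; s4-q->s5; s5-p->s6; s5-q->s5; s6-p->s7; s6-q->s5; s7-p->s7; s7-q->s5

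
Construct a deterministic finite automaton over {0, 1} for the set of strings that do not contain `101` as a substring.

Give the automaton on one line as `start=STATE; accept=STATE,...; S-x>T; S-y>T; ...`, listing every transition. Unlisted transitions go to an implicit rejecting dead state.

start=S0; accept=S0,S1,S2; S0-0>S0; S0-1>S1; S1-0>S2; S1-1>S1; S2-0>S0; S2-1>S3; S3-0>S3; S3-1>S3

Track partial matches of the forbidden pattern `101`. State S3 is a dead state reached once `101` has occurred; every other state accepts. S0 means no part of `101` is currently matched.
With 4 states:
        0   1  
>* S0   S0  S1 
 * S1   S2  S1 
 * S2   S0  S3 
   S3   S3  S3 
(> = start, * = accepting)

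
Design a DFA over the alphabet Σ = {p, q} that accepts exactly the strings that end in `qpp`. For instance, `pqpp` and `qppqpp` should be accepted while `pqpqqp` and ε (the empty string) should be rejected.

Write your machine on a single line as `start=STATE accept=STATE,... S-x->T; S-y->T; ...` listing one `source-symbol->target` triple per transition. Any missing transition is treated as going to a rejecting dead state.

Remember how much of `qpp` the current input suffix matches. State S0 means no match yet; S1 means the last symbol is `q`; S2 means the last 2 symbols are `qp`; S3 means the last 3 symbols are `qpp`. Only S3 accepts. On a mismatch, fall back to the longest proper suffix that is still a prefix of `qpp`.
A 4-state machine:
        p   q  
>  S0   S0  S1 
   S1   S2  S1 
   S2   S3  S1 
 * S3   S0  S1 
(> = start, * = accepting)

start=S0; accept=S3; S0-p->S0; S0-q->S1; S1-p->S2; S1-q->S1; S2-p->S3; S2-q->S1; S3-p->S0; S3-q->S1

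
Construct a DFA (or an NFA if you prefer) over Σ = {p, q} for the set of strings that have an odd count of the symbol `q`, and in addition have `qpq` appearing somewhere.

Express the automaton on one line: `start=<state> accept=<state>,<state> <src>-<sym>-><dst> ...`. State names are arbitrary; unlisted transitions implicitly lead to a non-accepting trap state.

start=s0 accept=s7 s0-p->s0 s0-q->s1 s1-p->s2 s1-q->s3 s2-p->s4 s2-q->s5 s3-p->s6 s3-q->s1 s4-p->s4 s4-q->s3 s5-p->s5 s5-q->s7 s6-p->s0 s6-q->s7 s7-p->s7 s7-q->s5

Handle the two conditions separately and then intersect. One (2 states) tracks the count of `q`s modulo 2; the other (4 states) tracks whether and how much of `qpq` has been seen. Each combined state is a pair, one component from each; accept when both components accept.
With 8 states:
        p   q  
>  s0   s0  s1 
   s1   s2  s3 
   s2   s4  s5 
   s3   s6  s1 
   s4   s4  s3 
   s5   s5  s7 
   s6   s0  s7 
 * s7   s7  s5 
(> = start, * = accepting)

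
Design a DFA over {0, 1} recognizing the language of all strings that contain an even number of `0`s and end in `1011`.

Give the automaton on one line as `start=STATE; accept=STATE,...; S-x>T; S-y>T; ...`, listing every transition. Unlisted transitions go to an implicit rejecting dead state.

Handle the two conditions separately and then intersect. One (2 states) tracks the count of `0`s modulo 2; the other (5 states) tracks how much of the suffix `1011` has currently been matched. Each combined state is a pair, one component from each; accept when both components accept. After merging equivalent states the machine shrinks.
A 6-state machine:
        0   1  
>  q0   q1  q0 
   q1   q0  q2 
   q2   q3  q2 
   q3   q1  q4 
   q4   q1  q5 
 * q5   q1  q0 
(> = start, * = accepting)

start=q0; accept=q5; q0-0>q1; q0-1>q0; q1-0>q0; q1-1>q2; q2-0>q3; q2-1>q2; q3-0>q1; q3-1>q4; q4-0>q1; q4-1>q5; q5-0>q1; q5-1>q0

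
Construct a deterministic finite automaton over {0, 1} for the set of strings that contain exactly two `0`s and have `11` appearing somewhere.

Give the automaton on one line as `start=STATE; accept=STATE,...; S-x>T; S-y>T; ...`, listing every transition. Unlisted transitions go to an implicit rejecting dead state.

start=q0; accept=q10; q0-0>q1; q0-1>q2; q1-0>q3; q1-1>q4; q2-0>q1; q2-1>q5; q3-0>q6; q3-1>q7; q4-0>q3; q4-1>q8; q5-0>q8; q5-1>q5; q6-0>q6; q6-1>q9; q7-0>q6; q7-1>q10; q8-0>q10; q8-1>q8; q9-0>q6; q9-1>q11; q10-0>q11; q10-1>q10; q11-0>q11; q11-1>q11

Build one automaton per condition and run them in lockstep. One (4 states) tracks the count of `0`s, saturating at 3; the other (3 states) tracks whether and how much of `11` has been seen. Each combined state is a pair, one component from each; accept when both components accept.
A 12-state machine:
          0    1  
>  q0     q1   q2 
   q1     q3   q4 
   q2     q1   q5 
   q3     q6   q7 
   q4     q3   q8 
   q5     q8   q5 
   q6     q6   q9 
   q7     q6  q10 
   q8    q10   q8 
   q9     q6  q11 
 * q10   q11  q10 
   q11   q11  q11 
(> = start, * = accepting)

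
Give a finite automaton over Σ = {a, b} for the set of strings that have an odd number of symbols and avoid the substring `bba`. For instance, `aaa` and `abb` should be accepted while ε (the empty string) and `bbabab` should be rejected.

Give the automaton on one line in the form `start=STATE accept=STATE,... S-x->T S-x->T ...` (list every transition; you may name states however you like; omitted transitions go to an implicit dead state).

start=q0 accept=q1,q2,q5 q0-a->q1 q0-b->q2 q1-a->q0 q1-b->q3 q2-a->q0 q2-b->q4 q3-a->q1 q3-b->q5 q4-a->q6 q4-b->q5 q5-a->q7 q5-b->q4 q6-a->q7 q6-b->q7 q7-a->q6 q7-b->q6

Handle the two conditions separately and then intersect. The first has 2 states tracking the input length modulo 2; the second has 4 states tracking partial matches of the forbidden pattern `bba`. A product state is a pair (one from each), accepting exactly when both do.
8 states suffice.
        a   b  
>  q0   q1  q2 
 * q1   q0  q3 
 * q2   q0  q4 
   q3   q1  q5 
   q4   q6  q5 
 * q5   q7  q4 
   q6   q7  q7 
   q7   q6  q6 
(> = start, * = accepting)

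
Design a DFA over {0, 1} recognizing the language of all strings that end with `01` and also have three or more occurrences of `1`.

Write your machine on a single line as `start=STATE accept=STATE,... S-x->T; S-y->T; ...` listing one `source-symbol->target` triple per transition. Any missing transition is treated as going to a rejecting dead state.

Build one automaton per condition and run them in lockstep. The first has 3 states tracking how much of the suffix `01` has currently been matched; the second has 5 states tracking the count of `1`s, saturating at 4. A product state is a pair (one from each), accepting exactly when both do.
14 states suffice.
          0    1  
>  s0     s1   s2 
   s1     s1   s3 
   s2     s4   s5 
   s3     s4   s5 
   s4     s4   s6 
   s5     s7   s8 
   s6     s7   s8 
   s7     s7   s9 
   s8    s10  s11 
 * s9    s10  s11 
   s10   s10  s12 
   s11   s13  s11 
 * s12   s13  s11 
   s13   s13  s12 
(> = start, * = accepting)

start=s0; accept=s9,s12; s0-0->s1; s0-1->s2; s1-0->s1; s1-1->s3; s2-0->s4; s2-1->s5; s3-0->s4; s3-1->s5; s4-0->s4; s4-1->s6; s5-0->s7; s5-1->s8; s6-0->s7; s6-1->s8; s7-0->s7; s7-1->s9; s8-0->s10; s8-1->s11; s9-0->s10; s9-1->s11; s10-0->s10; s10-1->s12; s11-0->s13; s11-1->s11; s12-0->s13; s12-1->s11; s13-0->s13; s13-1->s12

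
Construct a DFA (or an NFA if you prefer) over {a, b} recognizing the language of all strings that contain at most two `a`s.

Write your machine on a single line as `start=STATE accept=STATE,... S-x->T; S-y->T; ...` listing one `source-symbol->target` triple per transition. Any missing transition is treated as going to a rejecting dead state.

Only the number of `a`s matters, and only up to 3. Make a chain s0 → s1 → s2 → s3 advanced by each `a` (with s3 absorbing); every other symbol self-loops. The accepting set is {s0, s1, s2}.
With 4 states:
        a   b  
>* s0   s1  s0 
 * s1   s2  s1 
 * s2   s3  s2 
   s3   s3  s3 
(> = start, * = accepting)

start=s0; accept=s0,s1,s2; s0-a->s1; s0-b->s0; s1-a->s2; s1-b->s1; s2-a->s3; s2-b->s2; s3-a->s3; s3-b->s3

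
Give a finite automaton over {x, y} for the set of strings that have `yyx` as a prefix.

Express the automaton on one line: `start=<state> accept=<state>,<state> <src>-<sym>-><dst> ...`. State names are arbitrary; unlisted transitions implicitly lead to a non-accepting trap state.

start=A accept=D A-x->E A-y->B B-x->E B-y->C C-x->D C-y->E D-x->D D-y->D E-x->E E-y->E

Walk along `yyx` while the input agrees: from A take `y` to B, and so on. Any deviation drops to the rejecting sink E. Once D is reached the prefix is confirmed and every continuation is accepted.
       x  y 
>  A   E  B 
   B   E  C 
   C   D  E 
 * D   D  D 
   E   E  E 
(> = start, * = accepting)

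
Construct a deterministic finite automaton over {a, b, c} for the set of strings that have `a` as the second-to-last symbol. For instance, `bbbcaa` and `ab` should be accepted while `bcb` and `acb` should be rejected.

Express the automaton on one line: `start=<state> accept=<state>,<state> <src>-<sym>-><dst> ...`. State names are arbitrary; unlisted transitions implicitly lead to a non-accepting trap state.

start=s0 accept=s4,s5,s6 s0-a->s1 s0-b->s2 s0-c->s3 s1-a->s4 s1-b->s5 s1-c->s6 s2-a->s7 s2-b->s8 s2-c->s9 s3-a->s10 s3-b->s11 s3-c->s12 s4-a->s4 s4-b->s5 s4-c->s6 s5-a->s7 s5-b->s8 s5-c->s9 s6-a->s10 s6-b->s11 s6-c->s12 s7-a->s4 s7-b->s5 s7-c->s6 s8-a->s7 s8-b->s8 s8-c->s9 s9-a->s10 s9-b->s11 s9-c->s12 s10-a->s4 s10-b->s5 s10-c->s6 s11-a->s7 s11-b->s8 s11-c->s9 s12-a->s10 s12-b->s11 s12-c->s12

A DFA must remember the last 2 symbols (since which symbol is second-to-last isn't known until the input ends). Use one state per possible window of the last ≤2 symbols; accept from those whose window starts with `a`.
13 states suffice.
          a    b    c  
>  s0     s1   s2   s3 
   s1     s4   s5   s6 
   s2     s7   s8   s9 
   s3    s10  s11  s12 
 * s4     s4   s5   s6 
 * s5     s7   s8   s9 
 * s6    s10  s11  s12 
   s7     s4   s5   s6 
   s8     s7   s8   s9 
   s9    s10  s11  s12 
   s10    s4   s5   s6 
   s11    s7   s8   s9 
   s12   s10  s11  s12 
(> = start, * = accepting)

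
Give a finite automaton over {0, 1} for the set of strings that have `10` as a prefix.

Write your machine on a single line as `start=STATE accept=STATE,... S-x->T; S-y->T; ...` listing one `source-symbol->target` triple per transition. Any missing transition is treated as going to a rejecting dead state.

start=q0; accept=q2; q0-0->q3; q0-1->q1; q1-0->q2; q1-1->q3; q2-0->q2; q2-1->q2; q3-0->q3; q3-1->q3

Walk along `10` while the input agrees: from q0 take `1` to q1, and so on. Any deviation drops to the rejecting sink q3. Once q2 is reached the prefix is confirmed and every continuation is accepted.
        0   1  
>  q0   q3  q1 
   q1   q2  q3 
 * q2   q2  q2 
   q3   q3  q3 
(> = start, * = accepting)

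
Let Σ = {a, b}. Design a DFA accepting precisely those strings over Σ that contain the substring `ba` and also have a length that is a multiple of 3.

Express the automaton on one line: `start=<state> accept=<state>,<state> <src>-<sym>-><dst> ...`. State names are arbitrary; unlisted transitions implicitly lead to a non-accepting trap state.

Build one automaton per condition and run them in lockstep. One (3 states) tracks whether and how much of `ba` has been seen; the other (3 states) tracks the input length modulo 3. Each combined state is a pair, one component from each; accept when both components accept.
A 9-state machine:
        a   b  
>  q0   q1  q2 
   q1   q3  q4 
   q2   q5  q4 
   q3   q0  q6 
   q4   q7  q6 
   q5   q7  q7 
   q6   q8  q2 
 * q7   q8  q8 
   q8   q5  q5 
(> = start, * = accepting)

start=q0 accept=q7 q0-a->q1 q0-b->q2 q1-a->q3 q1-b->q4 q2-a->q5 q2-b->q4 q3-a->q0 q3-b->q6 q4-a->q7 q4-b->q6 q5-a->q7 q5-b->q7 q6-a->q8 q6-b->q2 q7-a->q8 q7-b->q8 q8-a->q5 q8-b->q5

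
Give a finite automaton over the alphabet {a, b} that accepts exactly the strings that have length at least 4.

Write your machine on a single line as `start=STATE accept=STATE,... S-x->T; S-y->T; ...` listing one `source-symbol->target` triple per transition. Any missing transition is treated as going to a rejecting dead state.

Count input length up to 5: every symbol moves from q0 toward q5, which means 'more than 4' and absorbs. Accept from {q4, q5}.
A 6-state machine:
        a   b  
>  q0   q1  q1 
   q1   q2  q2 
   q2   q3  q3 
   q3   q4  q4 
 * q4   q5  q5 
 * q5   q5  q5 
(> = start, * = accepting)

start=q0; accept=q4,q5; q0-a->q1; q0-b->q1; q1-a->q2; q1-b->q2; q2-a->q3; q2-b->q3; q3-a->q4; q3-b->q4; q4-a->q5; q4-b->q5; q5-a->q5; q5-b->q5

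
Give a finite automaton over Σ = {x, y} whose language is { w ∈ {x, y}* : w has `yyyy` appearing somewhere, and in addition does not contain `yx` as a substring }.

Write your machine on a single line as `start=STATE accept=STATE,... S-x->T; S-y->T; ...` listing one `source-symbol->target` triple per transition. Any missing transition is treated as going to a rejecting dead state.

start=s0; accept=s7; s0-x->s0; s0-y->s1; s1-x->s2; s1-y->s3; s2-x->s2; s2-y->s4; s3-x->s2; s3-y->s5; s4-x->s2; s4-y->s6; s5-x->s2; s5-y->s7; s6-x->s2; s6-y->s8; s7-x->s9; s7-y->s7; s8-x->s2; s8-y->s9; s9-x->s9; s9-y->s9

Build one automaton per condition and run them in lockstep. One (5 states) tracks whether and how much of `yyyy` has been seen; the other (3 states) tracks partial matches of the forbidden pattern `yx`. Each combined state is a pair, one component from each; accept when both components accept.
        x   y  
>  s0   s0  s1 
   s1   s2  s3 
   s2   s2  s4 
   s3   s2  s5 
   s4   s2  s6 
   s5   s2  s7 
   s6   s2  s8 
 * s7   s9  s7 
   s8   s2  s9 
   s9   s9  s9 
(> = start, * = accepting)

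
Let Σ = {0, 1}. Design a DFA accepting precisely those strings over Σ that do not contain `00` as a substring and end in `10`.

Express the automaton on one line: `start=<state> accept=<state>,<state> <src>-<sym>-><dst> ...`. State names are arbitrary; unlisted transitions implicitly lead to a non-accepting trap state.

start=q0 accept=q4 q0-0->q1 q0-1->q2 q1-0->q3 q1-1->q2 q2-0->q4 q2-1->q2 q3-0->q3 q3-1->q3 q4-0->q3 q4-1->q2

Run two small machines in parallel and take their product. The first has 3 states tracking partial matches of the forbidden pattern `00`; the second has 3 states tracking how much of the suffix `10` has currently been matched. A product state is a pair (one from each), accepting exactly when both do. After merging equivalent states the machine shrinks.
        0   1  
>  q0   q1  q2 
   q1   q3  q2 
   q2   q4  q2 
   q3   q3  q3 
 * q4   q3  q2 
(> = start, * = accepting)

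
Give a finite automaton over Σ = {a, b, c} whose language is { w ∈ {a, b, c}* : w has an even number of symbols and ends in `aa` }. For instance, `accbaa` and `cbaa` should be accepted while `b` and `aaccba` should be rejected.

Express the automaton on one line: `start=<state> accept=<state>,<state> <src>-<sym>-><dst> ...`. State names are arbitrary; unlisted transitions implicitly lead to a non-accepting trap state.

start=q0 accept=q3 q0-a->q1 q0-b->q2 q0-c->q2 q1-a->q3 q1-b->q0 q1-c->q0 q2-a->q4 q2-b->q0 q2-c->q0 q3-a->q5 q3-b->q2 q3-c->q2 q4-a->q5 q4-b->q2 q4-c->q2 q5-a->q3 q5-b->q0 q5-c->q0

Build one automaton per condition and run them in lockstep. The first has 2 states tracking the input length modulo 2; the second has 3 states tracking how much of the suffix `aa` has currently been matched. A product state is a pair (one from each), accepting exactly when both do.
        a   b   c  
>  q0   q1  q2  q2 
   q1   q3  q0  q0 
   q2   q4  q0  q0 
 * q3   q5  q2  q2 
   q4   q5  q2  q2 
   q5   q3  q0  q0 
(> = start, * = accepting)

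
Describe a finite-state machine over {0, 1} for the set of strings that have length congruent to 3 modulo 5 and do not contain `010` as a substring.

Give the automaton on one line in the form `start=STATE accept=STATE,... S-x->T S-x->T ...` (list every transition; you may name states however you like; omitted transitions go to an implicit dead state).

start=q0 accept=q6,q7,q9 q0-0->q1 q0-1->q2 q1-0->q3 q1-1->q4 q2-0->q3 q2-1->q5 q3-0->q6 q3-1->q7 q4-0->q8 q4-1->q9 q5-0->q6 q5-1->q9 q6-0->q10 q6-1->q11 q7-0->q8 q7-1->q12 q8-0->q8 q8-1->q8 q9-0->q10 q9-1->q12 q10-0->q13 q10-1->q14 q11-0->q8 q11-1->q0 q12-0->q13 q12-1->q0 q13-0->q1 q13-1->q15 q14-0->q8 q14-1->q2 q15-0->q8 q15-1->q5

Handle the two conditions separately and then intersect. One (5 states) tracks the input length modulo 5; the other (4 states) tracks partial matches of the forbidden pattern `010`. Each combined state is a pair, one component from each; accept when both components accept. After merging equivalent states the machine shrinks.
          0    1  
>  q0     q1   q2 
   q1     q3   q4 
   q2     q3   q5 
   q3     q6   q7 
   q4     q8   q9 
   q5     q6   q9 
 * q6    q10  q11 
 * q7     q8  q12 
   q8     q8   q8 
 * q9    q10  q12 
   q10   q13  q14 
   q11    q8   q0 
   q12   q13   q0 
   q13    q1  q15 
   q14    q8   q2 
   q15    q8   q5 
(> = start, * = accepting)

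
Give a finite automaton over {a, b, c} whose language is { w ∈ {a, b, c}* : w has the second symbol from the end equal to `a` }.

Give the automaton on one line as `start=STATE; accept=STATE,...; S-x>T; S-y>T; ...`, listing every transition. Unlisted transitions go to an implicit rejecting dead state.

start=S0; accept=S4,S5,S6; S0-a>S1; S0-b>S2; S0-c>S3; S1-a>S4; S1-b>S5; S1-c>S6; S2-a>S7; S2-b>S8; S2-c>S9; S3-a>S10; S3-b>S11; S3-c>S12; S4-a>S4; S4-b>S5; S4-c>S6; S5-a>S7; S5-b>S8; S5-c>S9; S6-a>S10; S6-b>S11; S6-c>S12; S7-a>S4; S7-b>S5; S7-c>S6; S8-a>S7; S8-b>S8; S8-c>S9; S9-a>S10; S9-b>S11; S9-c>S12; S10-a>S4; S10-b>S5; S10-c>S6; S11-a>S7; S11-b>S8; S11-c>S9; S12-a>S10; S12-b>S11; S12-c>S12

Because acceptance depends on a position counted from the end, the machine has to buffer the most recent 2 symbols. Make each state the string of the last up-to-2 symbols read; on input `x` shift the window left and append `x`. Accept when the buffered window has length 2 and begins with `a`.
13 states suffice.
          a    b    c  
>  S0     S1   S2   S3 
   S1     S4   S5   S6 
   S2     S7   S8   S9 
   S3    S10  S11  S12 
 * S4     S4   S5   S6 
 * S5     S7   S8   S9 
 * S6    S10  S11  S12 
   S7     S4   S5   S6 
   S8     S7   S8   S9 
   S9    S10  S11  S12 
   S10    S4   S5   S6 
   S11    S7   S8   S9 
   S12   S10  S11  S12 
(> = start, * = accepting)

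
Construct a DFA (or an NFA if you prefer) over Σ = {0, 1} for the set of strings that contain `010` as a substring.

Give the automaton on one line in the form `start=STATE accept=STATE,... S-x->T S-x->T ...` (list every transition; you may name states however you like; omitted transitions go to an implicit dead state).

Track how much of `010` has been matched so far: state A is no progress, D is the absorbing accept state reached once `010` has occurred. Intermediate states record partial matches; on a mismatch, fall back to the longest reusable overlap.
       0  1 
>  A   B  A 
   B   B  C 
   C   D  A 
 * D   D  D 
(> = start, * = accepting)

start=A accept=D A-0->B A-1->A B-0->B B-1->C C-0->D C-1->A D-0->D D-1->D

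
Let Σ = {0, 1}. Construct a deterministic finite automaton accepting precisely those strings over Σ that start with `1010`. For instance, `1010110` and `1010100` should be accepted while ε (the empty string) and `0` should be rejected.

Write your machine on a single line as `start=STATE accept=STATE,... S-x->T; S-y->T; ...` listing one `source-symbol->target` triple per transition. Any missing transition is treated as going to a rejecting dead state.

start=S0; accept=S4; S0-0->S5; S0-1->S1; S1-0->S2; S1-1->S5; S2-0->S5; S2-1->S3; S3-0->S4; S3-1->S5; S4-0->S4; S4-1->S4; S5-0->S5; S5-1->S5

Walk along `1010` while the input agrees: from S0 take `1` to S1, and so on. Any deviation drops to the rejecting sink S5. Once S4 is reached the prefix is confirmed and every continuation is accepted.
        0   1  
>  S0   S5  S1 
   S1   S2  S5 
   S2   S5  S3 
   S3   S4  S5 
 * S4   S4  S4 
   S5   S5  S5 
(> = start, * = accepting)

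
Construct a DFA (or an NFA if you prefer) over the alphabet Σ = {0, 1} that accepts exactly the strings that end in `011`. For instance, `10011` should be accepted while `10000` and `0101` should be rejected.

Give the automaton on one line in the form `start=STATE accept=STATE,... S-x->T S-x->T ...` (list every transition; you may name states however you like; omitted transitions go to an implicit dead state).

Let each state record the length of the longest suffix of the input read so far that is also a prefix of `011`. S1 means the last symbol is `0`; S2 means the last 2 symbols are `01`; S3 means the last 3 symbols are `011`. Accept only at S3, where the string currently ends in `011`.
With 4 states:
        0   1  
>  S0   S1  S0 
   S1   S1  S2 
   S2   S1  S3 
 * S3   S1  S0 
(> = start, * = accepting)

start=S0 accept=S3 S0-0->S1 S0-1->S0 S1-0->S1 S1-1->S2 S2-0->S1 S2-1->S3 S3-0->S1 S3-1->S0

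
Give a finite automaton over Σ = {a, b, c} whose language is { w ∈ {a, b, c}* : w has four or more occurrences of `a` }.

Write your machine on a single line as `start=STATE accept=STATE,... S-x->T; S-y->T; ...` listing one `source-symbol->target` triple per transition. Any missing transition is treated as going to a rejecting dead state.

Only the number of `a`s matters, and only up to 5. Make a chain q0 → q1 → q2 → q3 → q4 → q5 advanced by each `a` (with q5 absorbing); every other symbol self-loops. The accepting set is {q4, q5}.
6 states suffice.
        a   b   c  
>  q0   q1  q0  q0 
   q1   q2  q1  q1 
   q2   q3  q2  q2 
   q3   q4  q3  q3 
 * q4   q5  q4  q4 
 * q5   q5  q5  q5 
(> = start, * = accepting)

start=q0; accept=q4,q5; q0-a->q1; q0-b->q0; q0-c->q0; q1-a->q2; q1-b->q1; q1-c->q1; q2-a->q3; q2-b->q2; q2-c->q2; q3-a->q4; q3-b->q3; q3-c->q3; q4-a->q5; q4-b->q4; q4-c->q4; q5-a->q5; q5-b->q5; q5-c->q5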